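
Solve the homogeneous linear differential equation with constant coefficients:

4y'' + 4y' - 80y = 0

Characteristic equation: 4r² + 4r - 80 = 0
Divide by 4: r² + r - 20 = 0
Roots: r = 4, -5 (distinct real)
General solution: y = C₁e^(4x) + C₂e^(-5x)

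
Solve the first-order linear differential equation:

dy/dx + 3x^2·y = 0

Using integrating factor method:

General solution: y = Ce^(-x^3)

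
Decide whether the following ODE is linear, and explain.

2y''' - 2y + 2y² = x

Nonlinear (y² term)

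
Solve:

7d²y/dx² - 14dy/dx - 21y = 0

Characteristic equation: 7r² - 14r - 21 = 0
Divide by 7: r² - 2r - 3 = 0
Roots: r = 3, -1 (distinct real)
General solution: y = C₁e^(3x) + C₂e^(-x)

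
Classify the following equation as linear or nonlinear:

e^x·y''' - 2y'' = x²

Linear (y and its derivatives appear to the first power only, no products of y terms)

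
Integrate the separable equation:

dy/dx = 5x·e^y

Separating variables and integrating:
-e^(-y) = 5x²/2 + C

General solution: y = -ln(C - 5x²/2)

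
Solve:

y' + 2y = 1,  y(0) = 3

General solution: y = 1/2 + Ce^(-2x)
Applying y(0) = 3: C = 3 - 1/2 = 5/2
Particular solution: y = 1/2 + (5/2)e^(-2x)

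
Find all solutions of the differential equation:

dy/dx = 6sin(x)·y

Separating variables and integrating:
ln|y| = -6cos(x) + C

General solution: y = Ce^(-6cos(x))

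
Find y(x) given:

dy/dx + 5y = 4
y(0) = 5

General solution: y = 4/5 + Ce^(-5x)
Applying y(0) = 5: C = 5 - 4/5 = 21/5
Particular solution: y = 4/5 + (21/5)e^(-5x)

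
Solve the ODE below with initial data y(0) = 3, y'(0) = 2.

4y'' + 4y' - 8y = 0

General solution: y = C₁e^x + C₂e^(-2x)
Applying ICs: C₁ = 8/3, C₂ = 1/3
Particular solution: y = (8/3)e^x + (1/3)e^(-2x)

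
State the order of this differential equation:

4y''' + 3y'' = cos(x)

The order is 3 (highest derivative is of order 3).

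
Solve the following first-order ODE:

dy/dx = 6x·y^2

Separating variables and integrating:
-1/y = 3x^2 + C

General solution: y^-1 = -3x^2 + C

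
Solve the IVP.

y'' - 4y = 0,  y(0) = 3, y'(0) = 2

General solution: y = C₁e^(2x) + C₂e^(-2x)
Applying ICs: C₁ = 2, C₂ = 1
Particular solution: y = 2e^(2x) + e^(-2x)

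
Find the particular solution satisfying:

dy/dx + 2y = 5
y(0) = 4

General solution: y = 5/2 + Ce^(-2x)
Applying y(0) = 4: C = 4 - 5/2 = 3/2
Particular solution: y = 5/2 + (3/2)e^(-2x)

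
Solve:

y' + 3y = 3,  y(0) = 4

General solution: y = 1 + Ce^(-3x)
Applying y(0) = 4: C = 4 - 1 = 3
Particular solution: y = 1 + 3e^(-3x)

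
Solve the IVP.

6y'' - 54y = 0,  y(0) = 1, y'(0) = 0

General solution: y = C₁e^(3x) + C₂e^(-3x)
Applying ICs: C₁ = 1/2, C₂ = 1/2
Particular solution: y = (1/2)e^(3x) + (1/2)e^(-3x)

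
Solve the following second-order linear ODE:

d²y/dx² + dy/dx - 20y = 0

Characteristic equation: r² + r - 20 = 0
Roots: r = 4, -5 (distinct real)
General solution: y = C₁e^(4x) + C₂e^(-5x)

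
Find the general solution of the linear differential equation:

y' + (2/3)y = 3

Using integrating factor method:

General solution: y = 9/2 + Ce^(-2x/3)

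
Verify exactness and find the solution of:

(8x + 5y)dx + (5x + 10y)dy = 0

Verify exactness: ∂M/∂y = ∂N/∂x ✓
Find F(x,y) such that ∂F/∂x = M, ∂F/∂y = N
Solution: 4x² + 5xy + 5y² = C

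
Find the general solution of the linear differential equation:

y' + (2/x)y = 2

Using integrating factor method:

General solution: y = (2/3)x + Cx^(-2)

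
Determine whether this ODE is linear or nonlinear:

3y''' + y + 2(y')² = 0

Nonlinear ((y')² term)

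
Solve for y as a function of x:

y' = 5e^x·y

Separating variables and integrating:
ln|y| = 5e^x + C

General solution: y = Ce^(5e^x)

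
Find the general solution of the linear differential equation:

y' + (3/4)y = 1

Using integrating factor method:

General solution: y = 4/3 + Ce^(-3x/4)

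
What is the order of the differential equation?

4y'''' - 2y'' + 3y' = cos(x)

The order is 4 (highest derivative is of order 4).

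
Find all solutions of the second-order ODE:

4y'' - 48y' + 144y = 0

Characteristic equation: 4r² - 48r + 144 = 0
Divide by 4: r² - 12r + 36 = 0
Factored: (r - 6)² = 0
Repeated root: r = 6
General solution: y = (C₁ + C₂x)e^(6x)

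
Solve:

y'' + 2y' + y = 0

Characteristic equation: r² + 2r + 1 = 0
Factored: (r + 1)² = 0
Repeated root: r = -1
General solution: y = (C₁ + C₂x)e^(-x)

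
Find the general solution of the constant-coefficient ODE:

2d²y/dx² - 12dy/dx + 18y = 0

Characteristic equation: 2r² - 12r + 18 = 0
Divide by 2: r² - 6r + 9 = 0
Factored: (r - 3)² = 0
Repeated root: r = 3
General solution: y = (C₁ + C₂x)e^(3x)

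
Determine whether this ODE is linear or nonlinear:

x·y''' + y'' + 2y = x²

Linear (y and its derivatives appear to the first power only, no products of y terms)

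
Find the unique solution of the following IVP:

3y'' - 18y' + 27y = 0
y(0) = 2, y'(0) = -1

General solution: y = (C₁ + C₂x)e^(3x)
Repeated root r = 3
Applying ICs: C₁ = 2, C₂ = -7
Particular solution: y = (2 - 7x)e^(3x)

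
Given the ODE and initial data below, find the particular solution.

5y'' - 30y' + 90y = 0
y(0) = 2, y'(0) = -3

General solution: y = e^(3x)(C₁cos(3x) + C₂sin(3x))
Complex roots r = 3 ± 3i
Applying ICs: C₁ = 2, C₂ = -3
Particular solution: y = e^(3x)(2cos(3x) - 3sin(3x))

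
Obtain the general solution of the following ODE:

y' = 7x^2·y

Separating variables and integrating:
ln|y| = 7x^3/3 + C

General solution: y = Ce^(7x^3/3)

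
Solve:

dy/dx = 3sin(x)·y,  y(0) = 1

General solution: y = Ce^(-3cos(x))
Applying IC y(0) = 1:
Particular solution: y = e^(3(1-cos(x)))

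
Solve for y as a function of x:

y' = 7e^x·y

Separating variables and integrating:
ln|y| = 7e^x + C

General solution: y = Ce^(7e^x)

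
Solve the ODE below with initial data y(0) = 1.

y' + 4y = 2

General solution: y = 1/2 + Ce^(-4x)
Applying y(0) = 1: C = 1 - 1/2 = 1/2
Particular solution: y = 1/2 + (1/2)e^(-4x)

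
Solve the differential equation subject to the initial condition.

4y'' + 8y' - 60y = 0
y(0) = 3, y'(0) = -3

General solution: y = C₁e^(3x) + C₂e^(-5x)
Applying ICs: C₁ = 3/2, C₂ = 3/2
Particular solution: y = (3/2)e^(3x) + (3/2)e^(-5x)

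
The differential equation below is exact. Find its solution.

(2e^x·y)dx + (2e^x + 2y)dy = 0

Verify exactness: ∂M/∂y = ∂N/∂x ✓
Find F(x,y) such that ∂F/∂x = M, ∂F/∂y = N
Solution: 2e^x·y + y² = C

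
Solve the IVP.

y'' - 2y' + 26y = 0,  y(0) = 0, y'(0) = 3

General solution: y = e^x(C₁cos(5x) + C₂sin(5x))
Complex roots r = 1 ± 5i
Applying ICs: C₁ = 0, C₂ = 3/5
Particular solution: y = e^x((3/5)sin(5x))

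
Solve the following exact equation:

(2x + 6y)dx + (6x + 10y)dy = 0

Verify exactness: ∂M/∂y = ∂N/∂x ✓
Find F(x,y) such that ∂F/∂x = M, ∂F/∂y = N
Solution: x² + 6xy + 5y² = C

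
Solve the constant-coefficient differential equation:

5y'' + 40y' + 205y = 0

Characteristic equation: 5r² + 40r + 205 = 0
Divide by 5: r² + 8r + 41 = 0
Roots: r = -4 ± 5i (complex conjugates)
General solution: y = e^(-4x)(C₁cos(5x) + C₂sin(5x))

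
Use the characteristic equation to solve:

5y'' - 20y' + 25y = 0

Characteristic equation: 5r² - 20r + 25 = 0
Divide by 5: r² - 4r + 5 = 0
Roots: r = 2 ± i (complex conjugates)
General solution: y = e^(2x)(C₁cos(x) + C₂sin(x))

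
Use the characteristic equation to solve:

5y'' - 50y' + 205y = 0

Characteristic equation: 5r² - 50r + 205 = 0
Divide by 5: r² - 10r + 41 = 0
Roots: r = 5 ± 4i (complex conjugates)
General solution: y = e^(5x)(C₁cos(4x) + C₂sin(4x))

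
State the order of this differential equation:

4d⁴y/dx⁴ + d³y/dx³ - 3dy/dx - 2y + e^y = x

The order is 4 (highest derivative is of order 4).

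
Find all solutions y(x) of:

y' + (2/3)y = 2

Using integrating factor method:

General solution: y = 3 + Ce^(-2x/3)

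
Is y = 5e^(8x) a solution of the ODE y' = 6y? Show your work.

Verification:
y = 5e^(8x)
y' = 40e^(8x)
But 6y = 30e^(8x)
y' ≠ 6y — the derivative does not match

No, it is not a solution.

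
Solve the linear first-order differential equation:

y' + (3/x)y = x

Using integrating factor method:

General solution: y = (1/5)x^2 + Cx^(-3)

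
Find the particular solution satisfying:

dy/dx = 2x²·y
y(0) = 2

General solution: y = Ce^(2x³/3)
Applying IC y(0) = 2:
Particular solution: y = 2e^(2x³/3)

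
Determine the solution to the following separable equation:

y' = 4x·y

Separating variables and integrating:
ln|y| = 2x^2 + C

General solution: y = Ce^(2x^2)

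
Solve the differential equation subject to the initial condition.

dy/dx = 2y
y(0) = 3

General solution: y = Ce^(2x)
Applying IC y(0) = 3:
Particular solution: y = 3e^(2x)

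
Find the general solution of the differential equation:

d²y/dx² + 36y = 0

Characteristic equation: r² + 36 = 0
Roots: r = ±6i (complex conjugates)
General solution: y = C₁cos(6x) + C₂sin(6x)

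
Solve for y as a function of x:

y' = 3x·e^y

Separating variables and integrating:
-e^(-y) = 3x²/2 + C

General solution: y = -ln(C - 3x²/2)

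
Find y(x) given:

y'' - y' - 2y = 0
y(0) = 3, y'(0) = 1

General solution: y = C₁e^(2x) + C₂e^(-x)
Applying ICs: C₁ = 4/3, C₂ = 5/3
Particular solution: y = (4/3)e^(2x) + (5/3)e^(-x)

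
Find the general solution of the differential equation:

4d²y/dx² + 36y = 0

Characteristic equation: 4r² + 36 = 0
Divide by 4: r² + 9 = 0
Roots: r = ±3i (complex conjugates)
General solution: y = C₁cos(3x) + C₂sin(3x)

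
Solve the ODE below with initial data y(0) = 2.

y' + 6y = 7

General solution: y = 7/6 + Ce^(-6x)
Applying y(0) = 2: C = 2 - 7/6 = 5/6
Particular solution: y = 7/6 + (5/6)e^(-6x)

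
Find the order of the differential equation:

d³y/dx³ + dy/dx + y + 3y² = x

The order is 3 (highest derivative is of order 3).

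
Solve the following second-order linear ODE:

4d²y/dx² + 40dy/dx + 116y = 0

Characteristic equation: 4r² + 40r + 116 = 0
Divide by 4: r² + 10r + 29 = 0
Roots: r = -5 ± 2i (complex conjugates)
General solution: y = e^(-5x)(C₁cos(2x) + C₂sin(2x))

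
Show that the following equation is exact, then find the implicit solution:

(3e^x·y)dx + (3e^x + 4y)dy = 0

Verify exactness: ∂M/∂y = ∂N/∂x ✓
Find F(x,y) such that ∂F/∂x = M, ∂F/∂y = N
Solution: 3e^x·y + 2y² = C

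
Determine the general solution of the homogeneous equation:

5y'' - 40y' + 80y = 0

Characteristic equation: 5r² - 40r + 80 = 0
Divide by 5: r² - 8r + 16 = 0
Factored: (r - 4)² = 0
Repeated root: r = 4
General solution: y = (C₁ + C₂x)e^(4x)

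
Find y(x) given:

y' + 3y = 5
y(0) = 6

General solution: y = 5/3 + Ce^(-3x)
Applying y(0) = 6: C = 6 - 5/3 = 13/3
Particular solution: y = 5/3 + (13/3)e^(-3x)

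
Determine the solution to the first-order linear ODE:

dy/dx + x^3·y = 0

Using integrating factor method:

General solution: y = Ce^(-x^4/4)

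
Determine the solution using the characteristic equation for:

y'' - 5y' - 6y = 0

Characteristic equation: r² - 5r - 6 = 0
Roots: r = 6, -1 (distinct real)
General solution: y = C₁e^(6x) + C₂e^(-x)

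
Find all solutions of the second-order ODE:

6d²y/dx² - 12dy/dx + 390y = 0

Characteristic equation: 6r² - 12r + 390 = 0
Divide by 6: r² - 2r + 65 = 0
Roots: r = 1 ± 8i (complex conjugates)
General solution: y = e^x(C₁cos(8x) + C₂sin(8x))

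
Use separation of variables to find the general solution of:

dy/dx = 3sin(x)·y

Separating variables and integrating:
ln|y| = -3cos(x) + C

General solution: y = Ce^(-3cos(x))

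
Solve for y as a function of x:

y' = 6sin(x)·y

Separating variables and integrating:
ln|y| = -6cos(x) + C

General solution: y = Ce^(-6cos(x))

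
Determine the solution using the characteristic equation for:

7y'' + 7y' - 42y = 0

Characteristic equation: 7r² + 7r - 42 = 0
Divide by 7: r² + r - 6 = 0
Roots: r = 2, -3 (distinct real)
General solution: y = C₁e^(2x) + C₂e^(-3x)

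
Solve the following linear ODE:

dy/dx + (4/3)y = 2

Using integrating factor method:

General solution: y = 3/2 + Ce^(-4x/3)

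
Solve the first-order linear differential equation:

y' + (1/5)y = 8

Using integrating factor method:

General solution: y = 40 + Ce^(-x/5)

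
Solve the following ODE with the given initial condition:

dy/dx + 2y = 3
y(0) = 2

General solution: y = 3/2 + Ce^(-2x)
Applying y(0) = 2: C = 2 - 3/2 = 1/2
Particular solution: y = 3/2 + (1/2)e^(-2x)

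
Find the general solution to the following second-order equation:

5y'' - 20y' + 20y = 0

Characteristic equation: 5r² - 20r + 20 = 0
Divide by 5: r² - 4r + 4 = 0
Factored: (r - 2)² = 0
Repeated root: r = 2
General solution: y = (C₁ + C₂x)e^(2x)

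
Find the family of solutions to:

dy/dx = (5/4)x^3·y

Separating variables and integrating:
ln|y| = 5x^4/16 + C

General solution: y = Ce^(5x^4/16)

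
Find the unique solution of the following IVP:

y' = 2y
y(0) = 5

General solution: y = Ce^(2x)
Applying IC y(0) = 5:
Particular solution: y = 5e^(2x)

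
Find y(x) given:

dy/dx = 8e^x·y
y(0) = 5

General solution: y = Ce^(8e^x)
Applying IC y(0) = 5:
Particular solution: y = 5e^(8(e^x - 1))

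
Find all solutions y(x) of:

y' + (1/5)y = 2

Using integrating factor method:

General solution: y = 10 + Ce^(-x/5)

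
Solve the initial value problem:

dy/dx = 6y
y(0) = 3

General solution: y = Ce^(6x)
Applying IC y(0) = 3:
Particular solution: y = 3e^(6x)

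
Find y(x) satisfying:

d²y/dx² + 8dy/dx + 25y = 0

Characteristic equation: r² + 8r + 25 = 0
Roots: r = -4 ± 3i (complex conjugates)
General solution: y = e^(-4x)(C₁cos(3x) + C₂sin(3x))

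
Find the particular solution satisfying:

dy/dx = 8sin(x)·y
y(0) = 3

General solution: y = Ce^(-8cos(x))
Applying IC y(0) = 3:
Particular solution: y = 3e^(8(1-cos(x)))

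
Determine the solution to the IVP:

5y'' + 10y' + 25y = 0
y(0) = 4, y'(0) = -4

General solution: y = e^(-x)(C₁cos(2x) + C₂sin(2x))
Complex roots r = -1 ± 2i
Applying ICs: C₁ = 4, C₂ = 0
Particular solution: y = e^(-x)(4cos(2x))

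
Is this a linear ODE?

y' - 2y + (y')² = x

No. Nonlinear ((y')² term)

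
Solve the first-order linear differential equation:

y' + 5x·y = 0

Using integrating factor method:

General solution: y = Ce^(-5x^2/2)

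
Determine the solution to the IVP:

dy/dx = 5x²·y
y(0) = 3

General solution: y = Ce^(5x³/3)
Applying IC y(0) = 3:
Particular solution: y = 3e^(5x³/3)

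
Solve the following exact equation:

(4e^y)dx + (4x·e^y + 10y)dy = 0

Verify exactness: ∂M/∂y = ∂N/∂x ✓
Find F(x,y) such that ∂F/∂x = M, ∂F/∂y = N
Solution: 4x·e^y + 5y² = C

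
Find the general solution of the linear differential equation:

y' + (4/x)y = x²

Using integrating factor method:

General solution: y = (1/7)x^3 + Cx^(-4)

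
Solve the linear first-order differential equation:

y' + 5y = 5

Using integrating factor method:

General solution: y = 1 + Ce^(-5x)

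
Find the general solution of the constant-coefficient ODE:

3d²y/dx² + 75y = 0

Characteristic equation: 3r² + 75 = 0
Divide by 3: r² + 25 = 0
Roots: r = ±5i (complex conjugates)
General solution: y = C₁cos(5x) + C₂sin(5x)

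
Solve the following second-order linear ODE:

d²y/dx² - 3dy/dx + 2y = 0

Characteristic equation: r² - 3r + 2 = 0
Roots: r = 1, 2 (distinct real)
General solution: y = C₁e^x + C₂e^(2x)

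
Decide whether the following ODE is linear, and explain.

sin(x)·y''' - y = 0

Linear (y and its derivatives appear to the first power only, no products of y terms)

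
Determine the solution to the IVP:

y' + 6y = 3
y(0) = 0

General solution: y = 1/2 + Ce^(-6x)
Applying y(0) = 0: C = 0 - 1/2 = -1/2
Particular solution: y = 1/2 - (1/2)e^(-6x)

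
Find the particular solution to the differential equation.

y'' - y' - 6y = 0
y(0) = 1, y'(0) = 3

General solution: y = C₁e^(3x) + C₂e^(-2x)
Applying ICs: C₁ = 1, C₂ = 0
Particular solution: y = e^(3x)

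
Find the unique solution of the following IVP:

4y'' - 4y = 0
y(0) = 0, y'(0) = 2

General solution: y = C₁e^x + C₂e^(-x)
Applying ICs: C₁ = 1, C₂ = -1
Particular solution: y = e^x - e^(-x)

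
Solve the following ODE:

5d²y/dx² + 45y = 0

Characteristic equation: 5r² + 45 = 0
Divide by 5: r² + 9 = 0
Roots: r = ±3i (complex conjugates)
General solution: y = C₁cos(3x) + C₂sin(3x)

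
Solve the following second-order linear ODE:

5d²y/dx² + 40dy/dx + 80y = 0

Characteristic equation: 5r² + 40r + 80 = 0
Divide by 5: r² + 8r + 16 = 0
Factored: (r + 4)² = 0
Repeated root: r = -4
General solution: y = (C₁ + C₂x)e^(-4x)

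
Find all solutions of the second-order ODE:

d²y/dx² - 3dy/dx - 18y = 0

Characteristic equation: r² - 3r - 18 = 0
Roots: r = 6, -3 (distinct real)
General solution: y = C₁e^(6x) + C₂e^(-3x)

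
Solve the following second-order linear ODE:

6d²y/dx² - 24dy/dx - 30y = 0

Characteristic equation: 6r² - 24r - 30 = 0
Divide by 6: r² - 4r - 5 = 0
Roots: r = 5, -1 (distinct real)
General solution: y = C₁e^(5x) + C₂e^(-x)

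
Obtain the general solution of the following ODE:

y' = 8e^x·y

Separating variables and integrating:
ln|y| = 8e^x + C

General solution: y = Ce^(8e^x)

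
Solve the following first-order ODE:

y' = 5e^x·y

Separating variables and integrating:
ln|y| = 5e^x + C

General solution: y = Ce^(5e^x)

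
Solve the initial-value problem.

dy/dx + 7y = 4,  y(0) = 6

General solution: y = 4/7 + Ce^(-7x)
Applying y(0) = 6: C = 6 - 4/7 = 38/7
Particular solution: y = 4/7 + (38/7)e^(-7x)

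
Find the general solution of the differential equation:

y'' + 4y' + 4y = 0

Characteristic equation: r² + 4r + 4 = 0
Factored: (r + 2)² = 0
Repeated root: r = -2
General solution: y = (C₁ + C₂x)e^(-2x)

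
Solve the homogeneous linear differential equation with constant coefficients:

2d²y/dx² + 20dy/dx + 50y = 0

Characteristic equation: 2r² + 20r + 50 = 0
Divide by 2: r² + 10r + 25 = 0
Factored: (r + 5)² = 0
Repeated root: r = -5
General solution: y = (C₁ + C₂x)e^(-5x)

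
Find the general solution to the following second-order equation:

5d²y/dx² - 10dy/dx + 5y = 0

Characteristic equation: 5r² - 10r + 5 = 0
Divide by 5: r² - 2r + 1 = 0
Factored: (r - 1)² = 0
Repeated root: r = 1
General solution: y = (C₁ + C₂x)e^x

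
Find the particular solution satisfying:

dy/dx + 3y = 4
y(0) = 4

General solution: y = 4/3 + Ce^(-3x)
Applying y(0) = 4: C = 4 - 4/3 = 8/3
Particular solution: y = 4/3 + (8/3)e^(-3x)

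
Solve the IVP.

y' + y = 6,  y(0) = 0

General solution: y = 6 + Ce^(-x)
Applying y(0) = 0: C = 0 - 6 = -6
Particular solution: y = 6 - 6e^(-x)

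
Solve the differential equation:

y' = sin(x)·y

Separating variables and integrating:
ln|y| = -cos(x) + C

General solution: y = Ce^(-cos(x))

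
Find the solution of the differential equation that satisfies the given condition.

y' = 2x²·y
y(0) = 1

General solution: y = Ce^(2x³/3)
Applying IC y(0) = 1:
Particular solution: y = e^(2x³/3)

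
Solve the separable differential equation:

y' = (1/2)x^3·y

Separating variables and integrating:
ln|y| = x^4/8 + C

General solution: y = Ce^(x^4/8)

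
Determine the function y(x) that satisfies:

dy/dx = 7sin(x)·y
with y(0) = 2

General solution: y = Ce^(-7cos(x))
Applying IC y(0) = 2:
Particular solution: y = 2e^(7(1-cos(x)))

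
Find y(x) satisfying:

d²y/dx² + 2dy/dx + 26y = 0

Characteristic equation: r² + 2r + 26 = 0
Roots: r = -1 ± 5i (complex conjugates)
General solution: y = e^(-x)(C₁cos(5x) + C₂sin(5x))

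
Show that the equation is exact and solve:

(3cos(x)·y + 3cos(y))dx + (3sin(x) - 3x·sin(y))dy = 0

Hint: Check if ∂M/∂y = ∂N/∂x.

Verify exactness: ∂M/∂y = ∂N/∂x ✓
Find F(x,y) such that ∂F/∂x = M, ∂F/∂y = N
Solution: 3sin(x)·y + 3x·cos(y) = C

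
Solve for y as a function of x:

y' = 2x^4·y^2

Separating variables and integrating:
-1/y = 2x^5/5 + C

General solution: y^-1 = (-2/5)x^5 + C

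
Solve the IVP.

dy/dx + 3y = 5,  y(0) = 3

General solution: y = 5/3 + Ce^(-3x)
Applying y(0) = 3: C = 3 - 5/3 = 4/3
Particular solution: y = 5/3 + (4/3)e^(-3x)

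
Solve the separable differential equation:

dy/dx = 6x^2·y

Separating variables and integrating:
ln|y| = 2x^3 + C

General solution: y = Ce^(2x^3)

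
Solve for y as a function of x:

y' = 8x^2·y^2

Separating variables and integrating:
-1/y = 8x^3/3 + C

General solution: y^-1 = (-8/3)x^3 + C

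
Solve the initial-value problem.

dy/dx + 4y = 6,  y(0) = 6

General solution: y = 3/2 + Ce^(-4x)
Applying y(0) = 6: C = 6 - 3/2 = 9/2
Particular solution: y = 3/2 + (9/2)e^(-4x)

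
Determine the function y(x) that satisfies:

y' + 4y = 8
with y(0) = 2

General solution: y = 2 + Ce^(-4x)
Applying y(0) = 2: C = 2 - 2 = 0
Particular solution: y = 2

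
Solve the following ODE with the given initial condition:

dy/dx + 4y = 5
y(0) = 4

General solution: y = 5/4 + Ce^(-4x)
Applying y(0) = 4: C = 4 - 5/4 = 11/4
Particular solution: y = 5/4 + (11/4)e^(-4x)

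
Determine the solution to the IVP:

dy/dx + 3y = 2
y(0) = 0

General solution: y = 2/3 + Ce^(-3x)
Applying y(0) = 0: C = 0 - 2/3 = -2/3
Particular solution: y = 2/3 - (2/3)e^(-3x)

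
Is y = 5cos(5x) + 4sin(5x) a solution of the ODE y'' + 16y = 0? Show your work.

Verification:
y'' = -125cos(5x) - 100sin(5x)
y'' + 16y ≠ 0 (frequency mismatch: got 25 instead of 16)

No, it is not a solution.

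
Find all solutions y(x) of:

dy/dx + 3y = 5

Using integrating factor method:

General solution: y = 5/3 + Ce^(-3x)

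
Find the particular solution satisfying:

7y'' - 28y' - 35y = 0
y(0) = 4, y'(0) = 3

General solution: y = C₁e^(5x) + C₂e^(-x)
Applying ICs: C₁ = 7/6, C₂ = 17/6
Particular solution: y = (7/6)e^(5x) + (17/6)e^(-x)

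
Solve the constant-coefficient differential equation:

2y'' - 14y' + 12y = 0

Characteristic equation: 2r² - 14r + 12 = 0
Divide by 2: r² - 7r + 6 = 0
Roots: r = 6, 1 (distinct real)
General solution: y = C₁e^(6x) + C₂e^x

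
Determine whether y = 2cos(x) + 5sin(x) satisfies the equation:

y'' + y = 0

Verification:
y'' = -2cos(x) - 5sin(x)
y'' + y = 0 ✓

Yes, it is a solution.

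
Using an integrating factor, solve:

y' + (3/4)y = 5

Using integrating factor method:

General solution: y = 20/3 + Ce^(-3x/4)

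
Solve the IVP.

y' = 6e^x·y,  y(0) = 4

General solution: y = Ce^(6e^x)
Applying IC y(0) = 4:
Particular solution: y = 4e^(6(e^x - 1))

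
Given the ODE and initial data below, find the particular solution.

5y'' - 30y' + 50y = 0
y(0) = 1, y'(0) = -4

General solution: y = e^(3x)(C₁cos(x) + C₂sin(x))
Complex roots r = 3 ± i
Applying ICs: C₁ = 1, C₂ = -7
Particular solution: y = e^(3x)(cos(x) - 7sin(x))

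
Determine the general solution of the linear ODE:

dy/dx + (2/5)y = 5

Using integrating factor method:

General solution: y = 25/2 + Ce^(-2x/5)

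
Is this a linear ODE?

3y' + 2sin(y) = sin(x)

No. Nonlinear (sin(y) is nonlinear in y)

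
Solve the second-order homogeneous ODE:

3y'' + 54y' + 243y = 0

Characteristic equation: 3r² + 54r + 243 = 0
Divide by 3: r² + 18r + 81 = 0
Factored: (r + 9)² = 0
Repeated root: r = -9
General solution: y = (C₁ + C₂x)e^(-9x)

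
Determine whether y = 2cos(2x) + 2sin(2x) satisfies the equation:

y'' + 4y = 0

Verification:
y'' = -8cos(2x) - 8sin(2x)
y'' + 4y = 0 ✓

Yes, it is a solution.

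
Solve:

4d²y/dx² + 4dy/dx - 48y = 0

Characteristic equation: 4r² + 4r - 48 = 0
Divide by 4: r² + r - 12 = 0
Roots: r = 3, -4 (distinct real)
General solution: y = C₁e^(3x) + C₂e^(-4x)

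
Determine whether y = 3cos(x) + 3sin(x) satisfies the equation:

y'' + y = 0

Verification:
y'' = -3cos(x) - 3sin(x)
y'' + y = 0 ✓

Yes, it is a solution.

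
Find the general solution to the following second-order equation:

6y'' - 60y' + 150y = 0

Characteristic equation: 6r² - 60r + 150 = 0
Divide by 6: r² - 10r + 25 = 0
Factored: (r - 5)² = 0
Repeated root: r = 5
General solution: y = (C₁ + C₂x)e^(5x)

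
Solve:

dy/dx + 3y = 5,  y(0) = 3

General solution: y = 5/3 + Ce^(-3x)
Applying y(0) = 3: C = 3 - 5/3 = 4/3
Particular solution: y = 5/3 + (4/3)e^(-3x)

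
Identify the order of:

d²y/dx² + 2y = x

The order is 2 (highest derivative is of order 2).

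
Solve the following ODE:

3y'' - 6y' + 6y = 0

Characteristic equation: 3r² - 6r + 6 = 0
Divide by 3: r² - 2r + 2 = 0
Roots: r = 1 ± i (complex conjugates)
General solution: y = e^x(C₁cos(x) + C₂sin(x))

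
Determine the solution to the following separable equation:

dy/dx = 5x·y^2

Separating variables and integrating:
-1/y = 5x^2/2 + C

General solution: y^-1 = (-5/2)x^2 + C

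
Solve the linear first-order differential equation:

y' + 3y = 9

Using integrating factor method:

General solution: y = 3 + Ce^(-3x)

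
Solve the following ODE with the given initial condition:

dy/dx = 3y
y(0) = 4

General solution: y = Ce^(3x)
Applying IC y(0) = 4:
Particular solution: y = 4e^(3x)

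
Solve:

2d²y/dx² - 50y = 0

Characteristic equation: 2r² - 50 = 0
Divide by 2: r² - 25 = 0
Roots: r = 5, -5 (distinct real)
General solution: y = C₁e^(5x) + C₂e^(-5x)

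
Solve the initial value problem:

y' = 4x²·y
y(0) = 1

General solution: y = Ce^(4x³/3)
Applying IC y(0) = 1:
Particular solution: y = e^(4x³/3)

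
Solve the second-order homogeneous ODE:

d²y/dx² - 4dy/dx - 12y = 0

Characteristic equation: r² - 4r - 12 = 0
Roots: r = 6, -2 (distinct real)
General solution: y = C₁e^(6x) + C₂e^(-2x)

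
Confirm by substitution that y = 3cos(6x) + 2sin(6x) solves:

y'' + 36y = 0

Verification:
y'' = -108cos(6x) - 72sin(6x)
y'' + 36y = 0 ✓

Yes, it is a solution.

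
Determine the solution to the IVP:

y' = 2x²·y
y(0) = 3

General solution: y = Ce^(2x³/3)
Applying IC y(0) = 3:
Particular solution: y = 3e^(2x³/3)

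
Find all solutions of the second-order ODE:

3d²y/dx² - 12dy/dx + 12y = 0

Characteristic equation: 3r² - 12r + 12 = 0
Divide by 3: r² - 4r + 4 = 0
Factored: (r - 2)² = 0
Repeated root: r = 2
General solution: y = (C₁ + C₂x)e^(2x)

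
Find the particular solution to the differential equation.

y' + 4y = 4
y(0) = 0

General solution: y = 1 + Ce^(-4x)
Applying y(0) = 0: C = 0 - 1 = -1
Particular solution: y = 1 - e^(-4x)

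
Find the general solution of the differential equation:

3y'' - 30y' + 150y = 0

Characteristic equation: 3r² - 30r + 150 = 0
Divide by 3: r² - 10r + 50 = 0
Roots: r = 5 ± 5i (complex conjugates)
General solution: y = e^(5x)(C₁cos(5x) + C₂sin(5x))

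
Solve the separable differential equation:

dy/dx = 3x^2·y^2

Separating variables and integrating:
-1/y = x^3 + C

General solution: y^-1 = -x^3 + C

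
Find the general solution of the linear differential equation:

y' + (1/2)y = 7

Using integrating factor method:

General solution: y = 14 + Ce^(-x/2)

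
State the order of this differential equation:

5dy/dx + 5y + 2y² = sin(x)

The order is 1 (highest derivative is of order 1).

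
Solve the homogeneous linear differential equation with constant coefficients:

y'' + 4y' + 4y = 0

Characteristic equation: r² + 4r + 4 = 0
Factored: (r + 2)² = 0
Repeated root: r = -2
General solution: y = (C₁ + C₂x)e^(-2x)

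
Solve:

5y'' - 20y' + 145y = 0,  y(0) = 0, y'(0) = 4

General solution: y = e^(2x)(C₁cos(5x) + C₂sin(5x))
Complex roots r = 2 ± 5i
Applying ICs: C₁ = 0, C₂ = 4/5
Particular solution: y = e^(2x)((4/5)sin(5x))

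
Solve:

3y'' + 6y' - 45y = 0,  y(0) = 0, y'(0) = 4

General solution: y = C₁e^(3x) + C₂e^(-5x)
Applying ICs: C₁ = 1/2, C₂ = -1/2
Particular solution: y = (1/2)e^(3x) - (1/2)e^(-5x)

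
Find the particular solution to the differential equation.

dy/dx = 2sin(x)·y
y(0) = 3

General solution: y = Ce^(-2cos(x))
Applying IC y(0) = 3:
Particular solution: y = 3e^(2(1-cos(x)))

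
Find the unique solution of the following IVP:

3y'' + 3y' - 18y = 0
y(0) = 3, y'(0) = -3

General solution: y = C₁e^(2x) + C₂e^(-3x)
Applying ICs: C₁ = 6/5, C₂ = 9/5
Particular solution: y = (6/5)e^(2x) + (9/5)e^(-3x)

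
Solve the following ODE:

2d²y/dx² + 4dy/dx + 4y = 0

Characteristic equation: 2r² + 4r + 4 = 0
Divide by 2: r² + 2r + 2 = 0
Roots: r = -1 ± i (complex conjugates)
General solution: y = e^(-x)(C₁cos(x) + C₂sin(x))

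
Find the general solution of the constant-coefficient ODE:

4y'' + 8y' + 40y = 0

Characteristic equation: 4r² + 8r + 40 = 0
Divide by 4: r² + 2r + 10 = 0
Roots: r = -1 ± 3i (complex conjugates)
General solution: y = e^(-x)(C₁cos(3x) + C₂sin(3x))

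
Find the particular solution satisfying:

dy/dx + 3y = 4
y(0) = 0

General solution: y = 4/3 + Ce^(-3x)
Applying y(0) = 0: C = 0 - 4/3 = -4/3
Particular solution: y = 4/3 - (4/3)e^(-3x)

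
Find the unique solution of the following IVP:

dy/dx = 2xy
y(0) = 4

General solution: y = Ce^(x²)
Applying IC y(0) = 4:
Particular solution: y = 4e^(x²)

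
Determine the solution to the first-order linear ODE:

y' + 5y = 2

Using integrating factor method:

General solution: y = 2/5 + Ce^(-5x)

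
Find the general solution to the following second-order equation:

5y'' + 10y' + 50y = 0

Characteristic equation: 5r² + 10r + 50 = 0
Divide by 5: r² + 2r + 10 = 0
Roots: r = -1 ± 3i (complex conjugates)
General solution: y = e^(-x)(C₁cos(3x) + C₂sin(3x))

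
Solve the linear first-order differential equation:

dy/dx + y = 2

Using integrating factor method:

General solution: y = 2 + Ce^(-x)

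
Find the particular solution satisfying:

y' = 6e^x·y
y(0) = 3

General solution: y = Ce^(6e^x)
Applying IC y(0) = 3:
Particular solution: y = 3e^(6(e^x - 1))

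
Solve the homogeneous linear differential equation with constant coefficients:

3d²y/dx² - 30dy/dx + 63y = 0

Characteristic equation: 3r² - 30r + 63 = 0
Divide by 3: r² - 10r + 21 = 0
Roots: r = 7, 3 (distinct real)
General solution: y = C₁e^(7x) + C₂e^(3x)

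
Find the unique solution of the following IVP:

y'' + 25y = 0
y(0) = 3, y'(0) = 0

General solution: y = C₁cos(5x) + C₂sin(5x)
Complex roots r = ±5i
Applying ICs: C₁ = 3, C₂ = 0
Particular solution: y = 3cos(5x)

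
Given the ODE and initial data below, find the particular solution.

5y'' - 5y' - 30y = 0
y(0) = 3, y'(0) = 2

General solution: y = C₁e^(3x) + C₂e^(-2x)
Applying ICs: C₁ = 8/5, C₂ = 7/5
Particular solution: y = (8/5)e^(3x) + (7/5)e^(-2x)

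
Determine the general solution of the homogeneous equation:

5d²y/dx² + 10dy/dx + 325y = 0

Characteristic equation: 5r² + 10r + 325 = 0
Divide by 5: r² + 2r + 65 = 0
Roots: r = -1 ± 8i (complex conjugates)
General solution: y = e^(-x)(C₁cos(8x) + C₂sin(8x))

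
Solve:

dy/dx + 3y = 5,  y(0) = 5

General solution: y = 5/3 + Ce^(-3x)
Applying y(0) = 5: C = 5 - 5/3 = 10/3
Particular solution: y = 5/3 + (10/3)e^(-3x)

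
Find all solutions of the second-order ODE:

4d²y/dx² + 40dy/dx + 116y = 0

Characteristic equation: 4r² + 40r + 116 = 0
Divide by 4: r² + 10r + 29 = 0
Roots: r = -5 ± 2i (complex conjugates)
General solution: y = e^(-5x)(C₁cos(2x) + C₂sin(2x))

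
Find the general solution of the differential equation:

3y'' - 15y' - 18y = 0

Characteristic equation: 3r² - 15r - 18 = 0
Divide by 3: r² - 5r - 6 = 0
Roots: r = 6, -1 (distinct real)
General solution: y = C₁e^(6x) + C₂e^(-x)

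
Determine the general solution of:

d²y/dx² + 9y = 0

Characteristic equation: r² + 9 = 0
Roots: r = ±3i (complex conjugates)
General solution: y = C₁cos(3x) + C₂sin(3x)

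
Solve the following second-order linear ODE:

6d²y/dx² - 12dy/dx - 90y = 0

Characteristic equation: 6r² - 12r - 90 = 0
Divide by 6: r² - 2r - 15 = 0
Roots: r = 5, -3 (distinct real)
General solution: y = C₁e^(5x) + C₂e^(-3x)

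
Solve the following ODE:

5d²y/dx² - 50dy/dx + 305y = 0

Characteristic equation: 5r² - 50r + 305 = 0
Divide by 5: r² - 10r + 61 = 0
Roots: r = 5 ± 6i (complex conjugates)
General solution: y = e^(5x)(C₁cos(6x) + C₂sin(6x))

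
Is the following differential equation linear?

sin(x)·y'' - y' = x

Yes. Linear (y and its derivatives appear to the first power only, no products of y terms)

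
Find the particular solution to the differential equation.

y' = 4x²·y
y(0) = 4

General solution: y = Ce^(4x³/3)
Applying IC y(0) = 4:
Particular solution: y = 4e^(4x³/3)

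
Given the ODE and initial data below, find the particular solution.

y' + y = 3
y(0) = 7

General solution: y = 3 + Ce^(-x)
Applying y(0) = 7: C = 7 - 3 = 4
Particular solution: y = 3 + 4e^(-x)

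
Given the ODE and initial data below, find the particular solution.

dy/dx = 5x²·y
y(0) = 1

General solution: y = Ce^(5x³/3)
Applying IC y(0) = 1:
Particular solution: y = e^(5x³/3)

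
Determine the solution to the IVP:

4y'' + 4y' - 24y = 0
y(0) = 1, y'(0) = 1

General solution: y = C₁e^(2x) + C₂e^(-3x)
Applying ICs: C₁ = 4/5, C₂ = 1/5
Particular solution: y = (4/5)e^(2x) + (1/5)e^(-3x)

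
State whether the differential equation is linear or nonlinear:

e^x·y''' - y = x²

Linear (y and its derivatives appear to the first power only, no products of y terms)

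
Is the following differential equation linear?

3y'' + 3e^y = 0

No. Nonlinear (e^y is nonlinear in y)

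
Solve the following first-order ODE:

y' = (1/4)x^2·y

Separating variables and integrating:
ln|y| = x^3/12 + C

General solution: y = Ce^(x^3/12)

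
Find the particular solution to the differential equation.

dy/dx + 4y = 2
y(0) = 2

General solution: y = 1/2 + Ce^(-4x)
Applying y(0) = 2: C = 2 - 1/2 = 3/2
Particular solution: y = 1/2 + (3/2)e^(-4x)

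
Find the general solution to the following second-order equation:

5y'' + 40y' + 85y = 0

Characteristic equation: 5r² + 40r + 85 = 0
Divide by 5: r² + 8r + 17 = 0
Roots: r = -4 ± i (complex conjugates)
General solution: y = e^(-4x)(C₁cos(x) + C₂sin(x))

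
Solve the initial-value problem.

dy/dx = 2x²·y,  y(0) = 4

General solution: y = Ce^(2x³/3)
Applying IC y(0) = 4:
Particular solution: y = 4e^(2x³/3)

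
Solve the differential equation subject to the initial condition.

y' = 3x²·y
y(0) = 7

General solution: y = Ce^(x³)
Applying IC y(0) = 7:
Particular solution: y = 7e^(x³)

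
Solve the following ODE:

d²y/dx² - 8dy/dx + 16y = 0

Characteristic equation: r² - 8r + 16 = 0
Factored: (r - 4)² = 0
Repeated root: r = 4
General solution: y = (C₁ + C₂x)e^(4x)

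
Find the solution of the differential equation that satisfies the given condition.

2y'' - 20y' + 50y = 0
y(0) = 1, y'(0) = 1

General solution: y = (C₁ + C₂x)e^(5x)
Repeated root r = 5
Applying ICs: C₁ = 1, C₂ = -4
Particular solution: y = (1 - 4x)e^(5x)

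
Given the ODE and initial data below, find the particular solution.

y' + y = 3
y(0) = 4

General solution: y = 3 + Ce^(-x)
Applying y(0) = 4: C = 4 - 3 = 1
Particular solution: y = 3 + e^(-x)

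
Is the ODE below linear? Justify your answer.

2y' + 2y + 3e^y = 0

No. Nonlinear (e^y is nonlinear in y)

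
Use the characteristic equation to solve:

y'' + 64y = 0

Characteristic equation: r² + 64 = 0
Roots: r = ±8i (complex conjugates)
General solution: y = C₁cos(8x) + C₂sin(8x)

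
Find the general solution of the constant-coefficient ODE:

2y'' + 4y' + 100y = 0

Characteristic equation: 2r² + 4r + 100 = 0
Divide by 2: r² + 2r + 50 = 0
Roots: r = -1 ± 7i (complex conjugates)
General solution: y = e^(-x)(C₁cos(7x) + C₂sin(7x))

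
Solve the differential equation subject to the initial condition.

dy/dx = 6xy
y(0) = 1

General solution: y = Ce^(3x²)
Applying IC y(0) = 1:
Particular solution: y = e^(3x²)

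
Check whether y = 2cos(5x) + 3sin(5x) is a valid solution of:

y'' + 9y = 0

Verification:
y'' = -50cos(5x) - 75sin(5x)
y'' + 9y ≠ 0 (frequency mismatch: got 25 instead of 9)

No, it is not a solution.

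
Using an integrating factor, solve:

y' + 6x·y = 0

Using integrating factor method:

General solution: y = Ce^(-3x^2)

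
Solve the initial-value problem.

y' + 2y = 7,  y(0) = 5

General solution: y = 7/2 + Ce^(-2x)
Applying y(0) = 5: C = 5 - 7/2 = 3/2
Particular solution: y = 7/2 + (3/2)e^(-2x)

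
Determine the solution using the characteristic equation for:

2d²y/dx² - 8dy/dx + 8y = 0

Characteristic equation: 2r² - 8r + 8 = 0
Divide by 2: r² - 4r + 4 = 0
Factored: (r - 2)² = 0
Repeated root: r = 2
General solution: y = (C₁ + C₂x)e^(2x)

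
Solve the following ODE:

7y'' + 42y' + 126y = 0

Characteristic equation: 7r² + 42r + 126 = 0
Divide by 7: r² + 6r + 18 = 0
Roots: r = -3 ± 3i (complex conjugates)
General solution: y = e^(-3x)(C₁cos(3x) + C₂sin(3x))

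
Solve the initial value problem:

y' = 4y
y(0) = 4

General solution: y = Ce^(4x)
Applying IC y(0) = 4:
Particular solution: y = 4e^(4x)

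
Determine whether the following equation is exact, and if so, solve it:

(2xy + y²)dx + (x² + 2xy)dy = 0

Verify exactness: ∂M/∂y = ∂N/∂x ✓
Find F(x,y) such that ∂F/∂x = M, ∂F/∂y = N
Solution: x²y + xy² = C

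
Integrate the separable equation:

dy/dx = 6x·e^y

Separating variables and integrating:
-e^(-y) = 3x² + C

General solution: y = -ln(C - 3x²)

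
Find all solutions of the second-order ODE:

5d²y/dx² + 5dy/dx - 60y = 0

Characteristic equation: 5r² + 5r - 60 = 0
Divide by 5: r² + r - 12 = 0
Roots: r = 3, -4 (distinct real)
General solution: y = C₁e^(3x) + C₂e^(-4x)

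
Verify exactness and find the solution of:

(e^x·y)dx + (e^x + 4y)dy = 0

Verify exactness: ∂M/∂y = ∂N/∂x ✓
Find F(x,y) such that ∂F/∂x = M, ∂F/∂y = N
Solution: e^x·y + 2y² = C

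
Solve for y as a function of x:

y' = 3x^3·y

Separating variables and integrating:
ln|y| = 3x^4/4 + C

General solution: y = Ce^(3x^4/4)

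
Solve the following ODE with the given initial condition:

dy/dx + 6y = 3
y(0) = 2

General solution: y = 1/2 + Ce^(-6x)
Applying y(0) = 2: C = 2 - 1/2 = 3/2
Particular solution: y = 1/2 + (3/2)e^(-6x)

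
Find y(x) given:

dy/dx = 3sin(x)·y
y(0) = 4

General solution: y = Ce^(-3cos(x))
Applying IC y(0) = 4:
Particular solution: y = 4e^(3(1-cos(x)))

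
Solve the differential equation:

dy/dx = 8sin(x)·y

Separating variables and integrating:
ln|y| = -8cos(x) + C

General solution: y = Ce^(-8cos(x))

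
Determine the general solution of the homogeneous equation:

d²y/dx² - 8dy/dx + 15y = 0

Characteristic equation: r² - 8r + 15 = 0
Roots: r = 3, 5 (distinct real)
General solution: y = C₁e^(3x) + C₂e^(5x)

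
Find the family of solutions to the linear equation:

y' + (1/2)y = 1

Using integrating factor method:

General solution: y = 2 + Ce^(-x/2)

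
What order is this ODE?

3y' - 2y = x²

The order is 1 (highest derivative is of order 1).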